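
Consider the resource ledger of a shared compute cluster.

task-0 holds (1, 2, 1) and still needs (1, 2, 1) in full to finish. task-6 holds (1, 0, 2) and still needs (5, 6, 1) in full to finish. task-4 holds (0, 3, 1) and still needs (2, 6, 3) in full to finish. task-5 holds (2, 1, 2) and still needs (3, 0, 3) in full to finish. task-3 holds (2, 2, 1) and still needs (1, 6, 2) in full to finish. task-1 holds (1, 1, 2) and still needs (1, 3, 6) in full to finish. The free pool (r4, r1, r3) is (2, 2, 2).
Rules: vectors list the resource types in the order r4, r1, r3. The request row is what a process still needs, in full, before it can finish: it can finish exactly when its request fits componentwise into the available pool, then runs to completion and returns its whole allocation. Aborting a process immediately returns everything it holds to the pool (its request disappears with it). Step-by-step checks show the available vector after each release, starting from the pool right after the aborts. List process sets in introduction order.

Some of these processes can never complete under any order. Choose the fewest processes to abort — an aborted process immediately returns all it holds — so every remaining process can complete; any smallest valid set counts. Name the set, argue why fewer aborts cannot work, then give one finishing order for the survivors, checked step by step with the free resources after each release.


The answer: abort task-1.
Key observation: task-4 had no path to completion before; after the abort of task-1 ((1, 1, 2) returned), step 3 is where it fits.
No smaller set exists: with zero aborts the deadlock remains.
One survivor order: task-5, task-0, task-4, task-6, task-3. Verifying each step (post-abort pool first):
  pool = (3, 3, 4)
  run task-5 (needs (3, 0, 3), free (3, 3, 4)); after release of (2, 1, 2) the pool is (5, 4, 6)
  run task-0 (needs (1, 2, 1), free (5, 4, 6)); after release of (1, 2, 1) the pool is (6, 6, 7)
  run task-4 (needs (2, 6, 3), free (6, 6, 7)); after release of (0, 3, 1) the pool is (6, 9, 8)
  run task-6 (needs (5, 6, 1), free (6, 9, 8)); after release of (1, 0, 2) the pool is (7, 9, 10)
  run task-3 (needs (1, 6, 2), free (7, 9, 10)); after release of (2, 2, 1) the pool is (9, 11, 11)


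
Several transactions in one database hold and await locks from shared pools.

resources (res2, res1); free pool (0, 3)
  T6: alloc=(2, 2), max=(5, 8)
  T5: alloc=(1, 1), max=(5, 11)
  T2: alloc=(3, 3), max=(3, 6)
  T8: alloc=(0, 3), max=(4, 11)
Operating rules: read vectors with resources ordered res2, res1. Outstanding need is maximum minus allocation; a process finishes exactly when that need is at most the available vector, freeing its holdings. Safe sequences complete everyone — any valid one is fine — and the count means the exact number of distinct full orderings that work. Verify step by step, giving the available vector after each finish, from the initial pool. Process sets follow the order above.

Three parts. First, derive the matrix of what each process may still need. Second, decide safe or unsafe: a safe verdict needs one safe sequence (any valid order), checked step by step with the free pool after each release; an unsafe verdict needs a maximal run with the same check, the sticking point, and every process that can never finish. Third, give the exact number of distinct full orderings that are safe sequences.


(1) Need matrix, components ordered res2, res1:
  T6: (3, 6)
  T5: (4, 10)
  T2: (0, 3)
  T8: (4, 8)
(2) SAFE. One safe sequence: T2, T6, T8, T5.
Key observation: reading the order forward, T2 is the first process whose need (0, 3) meets the free pool (0, 3) exactly on a resource it requests.
Walking it through:
  pool = (0, 3)
  T2 needs (0, 3) <= (0, 3) -> finishes; pool += (3, 3) = (3, 6)
  T6 needs (3, 6) <= (3, 6) -> finishes; pool += (2, 2) = (5, 8)
  T8 needs (4, 8) <= (5, 8) -> finishes; pool += (0, 3) = (5, 11)
  T5 needs (4, 10) <= (5, 11) -> finishes; pool += (1, 1) = (6, 12)
(3) Exactly 1 of the possible complete orderings is a safe sequence.


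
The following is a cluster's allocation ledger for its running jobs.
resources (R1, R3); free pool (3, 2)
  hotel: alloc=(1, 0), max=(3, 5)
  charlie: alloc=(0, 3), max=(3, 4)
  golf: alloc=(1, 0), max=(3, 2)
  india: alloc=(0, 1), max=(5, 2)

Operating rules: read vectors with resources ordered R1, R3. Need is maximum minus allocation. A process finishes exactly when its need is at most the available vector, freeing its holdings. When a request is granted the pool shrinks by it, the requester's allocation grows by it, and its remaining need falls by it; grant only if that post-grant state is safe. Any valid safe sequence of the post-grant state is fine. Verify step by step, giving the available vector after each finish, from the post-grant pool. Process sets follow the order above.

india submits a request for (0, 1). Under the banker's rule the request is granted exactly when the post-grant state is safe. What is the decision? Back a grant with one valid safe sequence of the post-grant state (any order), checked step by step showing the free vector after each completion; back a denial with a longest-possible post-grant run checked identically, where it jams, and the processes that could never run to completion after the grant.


DENY: after the grant no complete ordering would exist.
Key observation: after charlie, golf the pool peaks at (4, 4), and each blocked process is short somewhere: hotel on R3; india on R1.
Pretend the grant happened; the run charlie, golf goes as far as possible. Walking it through:
  pool = (3, 1)
  run charlie (needs (3, 1), free (3, 1)); after release of (0, 3) the pool is (3, 4)
  run golf (needs (2, 2), free (3, 4)); after release of (1, 0) the pool is (4, 4)
  hotel cannot run: need (2, 5) vs free (4, 4) (insufficient R3)
  india cannot run: need (5, 0) vs free (4, 4) (insufficient R1)
Post-grant, the permanently blocked set is hotel and india.


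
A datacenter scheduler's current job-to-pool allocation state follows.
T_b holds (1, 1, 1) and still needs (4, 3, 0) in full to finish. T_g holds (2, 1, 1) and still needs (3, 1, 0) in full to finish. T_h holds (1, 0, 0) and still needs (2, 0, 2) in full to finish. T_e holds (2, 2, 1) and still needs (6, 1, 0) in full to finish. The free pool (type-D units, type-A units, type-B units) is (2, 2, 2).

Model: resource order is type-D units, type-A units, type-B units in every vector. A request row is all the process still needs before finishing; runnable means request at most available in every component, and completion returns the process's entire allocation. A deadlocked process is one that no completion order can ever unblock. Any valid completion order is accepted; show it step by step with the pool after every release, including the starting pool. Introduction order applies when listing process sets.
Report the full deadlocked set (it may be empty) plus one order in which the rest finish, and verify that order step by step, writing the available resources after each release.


Nothing here is deadlocked.
Key observation: T_h leads a chain of completions in which each release enables another process.
A valid finishing order for the others: T_h, T_g, T_b, T_e. Walking it through:
  pool = (2, 2, 2)
  T_h: need (2, 0, 2) fits (2, 2, 2); releases (1, 0, 0), pool now (3, 2, 2)
  T_g: need (3, 1, 0) fits (3, 2, 2); releases (2, 1, 1), pool now (5, 3, 3)
  T_b: need (4, 3, 0) fits (5, 3, 3); releases (1, 1, 1), pool now (6, 4, 4)
  T_e: need (6, 1, 0) fits (6, 4, 4); releases (2, 2, 1), pool now (8, 6, 5)


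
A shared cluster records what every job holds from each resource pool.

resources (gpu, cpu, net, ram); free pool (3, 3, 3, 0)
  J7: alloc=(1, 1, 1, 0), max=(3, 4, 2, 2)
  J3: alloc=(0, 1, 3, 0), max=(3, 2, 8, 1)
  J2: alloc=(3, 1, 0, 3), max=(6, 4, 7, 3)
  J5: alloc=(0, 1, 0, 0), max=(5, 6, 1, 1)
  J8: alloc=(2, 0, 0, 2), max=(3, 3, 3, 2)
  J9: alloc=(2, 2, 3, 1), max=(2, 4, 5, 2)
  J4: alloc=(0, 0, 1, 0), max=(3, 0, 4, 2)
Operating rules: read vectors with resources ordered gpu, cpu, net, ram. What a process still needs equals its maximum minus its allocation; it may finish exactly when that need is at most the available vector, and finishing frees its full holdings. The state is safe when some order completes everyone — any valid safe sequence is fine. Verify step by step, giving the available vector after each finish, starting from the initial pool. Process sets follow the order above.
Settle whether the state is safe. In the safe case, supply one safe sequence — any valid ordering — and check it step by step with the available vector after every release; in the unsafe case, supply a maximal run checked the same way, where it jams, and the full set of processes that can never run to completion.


SAFE, for example via the order J8, J4, J7, J3, J5, J2, J9.
Key observation: reading the order forward, J8 is the first process whose need (1, 3, 3, 0) meets the free pool (3, 3, 3, 0) exactly on a resource it requests.
Check, step by step:
  pool = (3, 3, 3, 0)
  run J8 (needs (1, 3, 3, 0), free (3, 3, 3, 0)); after release of (2, 0, 0, 2) the pool is (5, 3, 3, 2)
  run J4 (needs (3, 0, 3, 2), free (5, 3, 3, 2)); after release of (0, 0, 1, 0) the pool is (5, 3, 4, 2)
  run J7 (needs (2, 3, 1, 2), free (5, 3, 4, 2)); after release of (1, 1, 1, 0) the pool is (6, 4, 5, 2)
  run J3 (needs (3, 1, 5, 1), free (6, 4, 5, 2)); after release of (0, 1, 3, 0) the pool is (6, 5, 8, 2)
  run J5 (needs (5, 5, 1, 1), free (6, 5, 8, 2)); after release of (0, 1, 0, 0) the pool is (6, 6, 8, 2)
  run J2 (needs (3, 3, 7, 0), free (6, 6, 8, 2)); after release of (3, 1, 0, 3) the pool is (9, 7, 8, 5)
  run J9 (needs (0, 2, 2, 1), free (9, 7, 8, 5)); after release of (2, 2, 3, 1) the pool is (11, 9, 11, 6)


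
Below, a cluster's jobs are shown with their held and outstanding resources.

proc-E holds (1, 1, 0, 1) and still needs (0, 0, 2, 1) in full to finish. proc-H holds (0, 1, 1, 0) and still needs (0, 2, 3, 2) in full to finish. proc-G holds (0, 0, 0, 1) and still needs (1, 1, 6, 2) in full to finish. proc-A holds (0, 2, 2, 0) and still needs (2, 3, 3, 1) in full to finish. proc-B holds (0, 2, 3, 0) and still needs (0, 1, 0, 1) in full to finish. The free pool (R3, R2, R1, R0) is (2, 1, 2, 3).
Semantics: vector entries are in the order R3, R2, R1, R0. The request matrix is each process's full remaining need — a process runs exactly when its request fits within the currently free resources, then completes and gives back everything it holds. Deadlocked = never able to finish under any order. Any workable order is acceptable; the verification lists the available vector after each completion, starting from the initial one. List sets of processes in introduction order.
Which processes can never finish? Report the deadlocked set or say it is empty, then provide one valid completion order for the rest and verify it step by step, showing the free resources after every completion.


The deadlocked set is empty.
Key observation: proc-B leads a chain of completions in which each release enables another process.
The rest can finish in the order proc-B, proc-H, proc-G, proc-A, proc-E. Step-by-step check:
  pool = (2, 1, 2, 3)
  proc-B needs (0, 1, 0, 1) <= (2, 1, 2, 3) -> finishes; pool += (0, 2, 3, 0) = (2, 3, 5, 3)
  proc-H needs (0, 2, 3, 2) <= (2, 3, 5, 3) -> finishes; pool += (0, 1, 1, 0) = (2, 4, 6, 3)
  proc-G needs (1, 1, 6, 2) <= (2, 4, 6, 3) -> finishes; pool += (0, 0, 0, 1) = (2, 4, 6, 4)
  proc-A needs (2, 3, 3, 1) <= (2, 4, 6, 4) -> finishes; pool += (0, 2, 2, 0) = (2, 6, 8, 4)
  proc-E needs (0, 0, 2, 1) <= (2, 6, 8, 4) -> finishes; pool += (1, 1, 0, 1) = (3, 7, 8, 5)


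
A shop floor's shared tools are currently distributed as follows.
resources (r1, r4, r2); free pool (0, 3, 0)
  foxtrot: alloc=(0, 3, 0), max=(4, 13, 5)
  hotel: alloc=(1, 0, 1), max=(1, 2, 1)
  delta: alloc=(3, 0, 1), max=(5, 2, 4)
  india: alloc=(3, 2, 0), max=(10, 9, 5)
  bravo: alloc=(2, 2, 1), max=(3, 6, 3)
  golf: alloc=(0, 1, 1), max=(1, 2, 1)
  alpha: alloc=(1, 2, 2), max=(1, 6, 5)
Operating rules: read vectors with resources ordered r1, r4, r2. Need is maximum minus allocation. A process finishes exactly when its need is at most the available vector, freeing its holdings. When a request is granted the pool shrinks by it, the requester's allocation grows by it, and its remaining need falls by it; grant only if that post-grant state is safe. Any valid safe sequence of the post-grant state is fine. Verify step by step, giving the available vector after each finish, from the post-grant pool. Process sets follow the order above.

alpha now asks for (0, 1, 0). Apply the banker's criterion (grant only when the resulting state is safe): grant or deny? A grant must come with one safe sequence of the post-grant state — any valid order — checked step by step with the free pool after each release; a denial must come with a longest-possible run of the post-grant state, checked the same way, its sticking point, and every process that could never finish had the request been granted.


DENY: after the grant no complete ordering would exist.
Key observation: after hotel, golf the pool peaks at (1, 3, 2), and each blocked process is short somewhere: foxtrot on r1, r4, r2; delta on r1, r2; india on r1, r4, r2; bravo on r4; alpha on r2.
After a pretend grant, a maximal execution: hotel, golf — then nothing else fits. Check, step by step:
  pool = (0, 2, 0)
  hotel: need (0, 2, 0) fits (0, 2, 0); releases (1, 0, 1), pool now (1, 2, 1)
  golf: need (1, 1, 0) fits (1, 2, 1); releases (0, 1, 1), pool now (1, 3, 2)
  foxtrot cannot run: need (4, 10, 5) vs free (1, 3, 2) (insufficient r1, r4 and r2)
  delta cannot run: need (2, 2, 3) vs free (1, 3, 2) (insufficient r1 and r2)
  india cannot run: need (7, 7, 5) vs free (1, 3, 2) (insufficient r1, r4 and r2)
  bravo cannot run: need (1, 4, 2) vs free (1, 3, 2) (insufficient r4)
  alpha cannot run: need (0, 3, 3) vs free (1, 3, 2) (insufficient r2)
Had the request been granted, foxtrot, delta, india, bravo and alpha could never finish.


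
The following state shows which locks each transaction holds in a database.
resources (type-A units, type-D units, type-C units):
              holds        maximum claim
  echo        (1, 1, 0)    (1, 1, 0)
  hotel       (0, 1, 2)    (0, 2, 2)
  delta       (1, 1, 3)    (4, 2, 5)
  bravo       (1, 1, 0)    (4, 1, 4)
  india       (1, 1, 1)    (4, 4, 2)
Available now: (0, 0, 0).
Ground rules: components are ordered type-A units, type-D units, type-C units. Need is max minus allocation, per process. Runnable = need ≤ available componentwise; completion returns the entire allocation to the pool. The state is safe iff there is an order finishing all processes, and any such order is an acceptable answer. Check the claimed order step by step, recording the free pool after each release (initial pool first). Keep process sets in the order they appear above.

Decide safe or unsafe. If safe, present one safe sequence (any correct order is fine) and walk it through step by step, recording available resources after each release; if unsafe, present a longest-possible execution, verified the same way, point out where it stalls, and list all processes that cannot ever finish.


The state is UNSAFE.
Key observation: even finishing echo, hotel leaves just (1, 2, 2) free — too little type-A units for any of the remaining processes.
Going as far as possible: echo, hotel; after that, nothing fits. Walking it through:
  pool = (0, 0, 0)
  echo: need (0, 0, 0) fits (0, 0, 0); releases (1, 1, 0), pool now (1, 1, 0)
  hotel: need (0, 1, 0) fits (1, 1, 0); releases (0, 1, 2), pool now (1, 2, 2)
  delta cannot run: need (3, 1, 2) vs free (1, 2, 2) (insufficient type-A units)
  bravo cannot run: need (3, 0, 4) vs free (1, 2, 2) (insufficient type-A units and type-C units)
  india cannot run: need (3, 3, 1) vs free (1, 2, 2) (insufficient type-A units and type-D units)
Permanently blocked: delta, bravo and india.


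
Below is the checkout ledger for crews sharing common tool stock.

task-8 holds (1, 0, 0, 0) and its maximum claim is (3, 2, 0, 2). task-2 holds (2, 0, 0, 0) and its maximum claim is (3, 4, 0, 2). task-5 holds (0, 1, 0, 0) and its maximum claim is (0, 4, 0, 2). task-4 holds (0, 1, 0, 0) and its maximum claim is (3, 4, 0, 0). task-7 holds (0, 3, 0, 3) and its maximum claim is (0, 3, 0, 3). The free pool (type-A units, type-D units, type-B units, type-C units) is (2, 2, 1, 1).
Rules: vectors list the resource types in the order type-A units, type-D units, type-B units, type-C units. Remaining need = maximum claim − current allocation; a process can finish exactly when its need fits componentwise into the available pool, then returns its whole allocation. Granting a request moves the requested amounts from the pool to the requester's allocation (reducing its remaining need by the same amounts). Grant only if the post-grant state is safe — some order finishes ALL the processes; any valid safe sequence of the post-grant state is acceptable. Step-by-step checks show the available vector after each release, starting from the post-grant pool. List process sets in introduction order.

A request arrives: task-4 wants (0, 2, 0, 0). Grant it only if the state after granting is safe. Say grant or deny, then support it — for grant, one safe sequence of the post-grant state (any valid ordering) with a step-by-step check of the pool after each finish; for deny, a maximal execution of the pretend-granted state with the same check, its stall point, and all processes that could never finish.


GRANT — the state after the grant stays safe, e.g. via task-7, task-8, task-5, task-2, task-4.
Key observation: with (2, 0, 1, 1) left after the transfer, task-7 can run at once — the state stays safe.
Step-by-step check of the post-grant state:
  pool = (2, 0, 1, 1)
  task-7: need (0, 0, 0, 0) fits (2, 0, 1, 1); releases (0, 3, 0, 3), pool now (2, 3, 1, 4)
  task-8: need (2, 2, 0, 2) fits (2, 3, 1, 4); releases (1, 0, 0, 0), pool now (3, 3, 1, 4)
  task-5: need (0, 3, 0, 2) fits (3, 3, 1, 4); releases (0, 1, 0, 0), pool now (3, 4, 1, 4)
  task-2: need (1, 4, 0, 2) fits (3, 4, 1, 4); releases (2, 0, 0, 0), pool now (5, 4, 1, 4)
  task-4: need (3, 1, 0, 0) fits (5, 4, 1, 4); releases (0, 3, 0, 0), pool now (5, 7, 1, 4)


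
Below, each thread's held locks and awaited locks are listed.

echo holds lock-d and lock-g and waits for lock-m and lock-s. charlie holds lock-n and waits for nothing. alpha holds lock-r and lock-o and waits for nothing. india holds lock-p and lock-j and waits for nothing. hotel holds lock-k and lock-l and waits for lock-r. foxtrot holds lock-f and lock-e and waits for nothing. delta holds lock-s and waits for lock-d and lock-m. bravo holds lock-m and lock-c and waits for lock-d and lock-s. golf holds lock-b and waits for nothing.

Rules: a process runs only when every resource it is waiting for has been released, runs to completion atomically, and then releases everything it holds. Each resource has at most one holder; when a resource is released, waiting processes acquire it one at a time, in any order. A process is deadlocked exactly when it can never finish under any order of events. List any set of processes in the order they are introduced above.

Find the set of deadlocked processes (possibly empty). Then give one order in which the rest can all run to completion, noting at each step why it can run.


Deadlocked: echo, delta and bravo.
Key observation: the cycle echo -> delta -> echo can never break — each member waits on the next; bravo is caught in further circular waits.
One completion order for the rest: india, foxtrot, golf, alpha, charlie, hotel.
Step-by-step check:
  run india (it waits on nothing); releases lock-p and lock-j
  run foxtrot (it waits on nothing); releases lock-f and lock-e
  run golf (it waits on nothing); releases lock-b
  run alpha (it waits on nothing); releases lock-r and lock-o
  run charlie (it waits on nothing); releases lock-n
  run hotel (all its waits — lock-r — are resolved); releases lock-k and lock-l


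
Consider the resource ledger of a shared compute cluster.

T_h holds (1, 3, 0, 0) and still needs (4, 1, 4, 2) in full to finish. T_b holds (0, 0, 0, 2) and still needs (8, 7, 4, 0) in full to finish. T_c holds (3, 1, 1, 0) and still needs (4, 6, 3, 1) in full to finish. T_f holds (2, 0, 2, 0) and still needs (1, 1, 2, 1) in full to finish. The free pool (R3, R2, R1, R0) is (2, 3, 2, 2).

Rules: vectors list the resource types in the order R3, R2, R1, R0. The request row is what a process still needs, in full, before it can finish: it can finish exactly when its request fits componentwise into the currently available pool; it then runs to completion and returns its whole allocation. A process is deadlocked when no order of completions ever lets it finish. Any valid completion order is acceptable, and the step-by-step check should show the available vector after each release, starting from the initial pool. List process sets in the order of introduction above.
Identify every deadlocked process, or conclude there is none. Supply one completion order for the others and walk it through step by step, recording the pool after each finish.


Nothing here is deadlocked.
Key observation: beginning at T_f, releases accumulate fast enough that every process eventually fits.
A valid finishing order for the others: T_f, T_h, T_c, T_b. Walking it through:
  pool = (2, 3, 2, 2)
  T_f needs (1, 1, 2, 1) <= (2, 3, 2, 2) -> finishes; pool += (2, 0, 2, 0) = (4, 3, 4, 2)
  T_h needs (4, 1, 4, 2) <= (4, 3, 4, 2) -> finishes; pool += (1, 3, 0, 0) = (5, 6, 4, 2)
  T_c needs (4, 6, 3, 1) <= (5, 6, 4, 2) -> finishes; pool += (3, 1, 1, 0) = (8, 7, 5, 2)
  T_b needs (8, 7, 4, 0) <= (8, 7, 5, 2) -> finishes; pool += (0, 0, 0, 2) = (8, 7, 5, 4)


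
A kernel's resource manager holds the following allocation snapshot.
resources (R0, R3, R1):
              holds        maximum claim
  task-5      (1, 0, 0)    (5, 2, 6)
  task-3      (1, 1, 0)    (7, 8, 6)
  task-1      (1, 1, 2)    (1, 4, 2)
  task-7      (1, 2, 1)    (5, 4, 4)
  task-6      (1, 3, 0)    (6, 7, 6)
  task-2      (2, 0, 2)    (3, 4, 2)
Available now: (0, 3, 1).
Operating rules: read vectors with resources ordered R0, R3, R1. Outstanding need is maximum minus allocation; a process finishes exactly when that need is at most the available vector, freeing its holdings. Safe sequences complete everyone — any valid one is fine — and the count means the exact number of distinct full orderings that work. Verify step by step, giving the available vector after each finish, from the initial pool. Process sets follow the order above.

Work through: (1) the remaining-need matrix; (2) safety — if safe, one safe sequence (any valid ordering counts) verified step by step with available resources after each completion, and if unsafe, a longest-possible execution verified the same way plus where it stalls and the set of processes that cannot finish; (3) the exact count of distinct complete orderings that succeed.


(1) Need matrix, components ordered R0, R3, R1:
  task-5: (4, 2, 6)
  task-3: (6, 7, 6)
  task-1: (0, 3, 0)
  task-7: (4, 2, 3)
  task-6: (5, 4, 6)
  task-2: (1, 4, 0)
(2) UNSAFE — no complete ordering exists.
Key observation: no order helps: past task-1, task-2, the free pool tops out at (3, 4, 5), below what each blocked process needs in R0.
Going as far as possible: task-1, task-2; after that, nothing fits. Step-by-step check:
  pool = (0, 3, 1)
  task-1 needs (0, 3, 0) <= (0, 3, 1) -> finishes; pool += (1, 1, 2) = (1, 4, 3)
  task-2 needs (1, 4, 0) <= (1, 4, 3) -> finishes; pool += (2, 0, 2) = (3, 4, 5)
  blocked: task-5 wants (4, 2, 6), pool (3, 4, 5) — not enough R0 and R1
  blocked: task-3 wants (6, 7, 6), pool (3, 4, 5) — not enough R0, R3 and R1
  blocked: task-7 wants (4, 2, 3), pool (3, 4, 5) — not enough R0
  blocked: task-6 wants (5, 4, 6), pool (3, 4, 5) — not enough R0 and R1
Permanently blocked: task-5, task-3, task-7 and task-6.
(3) Precisely 0 of the possible complete orderings are safe sequences.


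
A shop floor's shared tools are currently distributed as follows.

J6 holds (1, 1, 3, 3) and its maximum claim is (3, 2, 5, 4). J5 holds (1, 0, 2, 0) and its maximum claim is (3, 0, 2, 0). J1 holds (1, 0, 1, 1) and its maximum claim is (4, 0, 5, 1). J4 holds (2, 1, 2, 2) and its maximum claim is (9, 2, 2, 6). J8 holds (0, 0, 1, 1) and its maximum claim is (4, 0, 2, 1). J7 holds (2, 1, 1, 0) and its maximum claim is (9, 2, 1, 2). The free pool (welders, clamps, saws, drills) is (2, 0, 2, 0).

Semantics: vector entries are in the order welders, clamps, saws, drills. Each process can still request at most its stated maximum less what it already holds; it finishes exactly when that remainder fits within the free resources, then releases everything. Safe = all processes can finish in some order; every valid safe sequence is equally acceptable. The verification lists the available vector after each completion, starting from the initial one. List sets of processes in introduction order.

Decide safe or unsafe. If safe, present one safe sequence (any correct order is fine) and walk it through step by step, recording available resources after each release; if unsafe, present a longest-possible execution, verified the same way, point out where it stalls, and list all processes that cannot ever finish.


UNSAFE.
Key observation: the wall is clamps: completing J5, J1, J8 brings the pool only to (4, 0, 6, 2), and all the rest need more.
Going as far as possible: J5, J1, J8; after that, nothing fits. Step-by-step check:
  pool = (2, 0, 2, 0)
  run J5 (needs (2, 0, 0, 0), free (2, 0, 2, 0)); after release of (1, 0, 2, 0) the pool is (3, 0, 4, 0)
  run J1 (needs (3, 0, 4, 0), free (3, 0, 4, 0)); after release of (1, 0, 1, 1) the pool is (4, 0, 5, 1)
  run J8 (needs (4, 0, 1, 0), free (4, 0, 5, 1)); after release of (0, 0, 1, 1) the pool is (4, 0, 6, 2)
  J6 still needs (2, 1, 2, 1) but only (4, 0, 6, 2) is free — short on clamps
  J4 still needs (7, 1, 0, 4) but only (4, 0, 6, 2) is free — short on welders, clamps and drills
  J7 still needs (7, 1, 0, 2) but only (4, 0, 6, 2) is free — short on welders and clamps
Permanently blocked: J6, J4 and J7.


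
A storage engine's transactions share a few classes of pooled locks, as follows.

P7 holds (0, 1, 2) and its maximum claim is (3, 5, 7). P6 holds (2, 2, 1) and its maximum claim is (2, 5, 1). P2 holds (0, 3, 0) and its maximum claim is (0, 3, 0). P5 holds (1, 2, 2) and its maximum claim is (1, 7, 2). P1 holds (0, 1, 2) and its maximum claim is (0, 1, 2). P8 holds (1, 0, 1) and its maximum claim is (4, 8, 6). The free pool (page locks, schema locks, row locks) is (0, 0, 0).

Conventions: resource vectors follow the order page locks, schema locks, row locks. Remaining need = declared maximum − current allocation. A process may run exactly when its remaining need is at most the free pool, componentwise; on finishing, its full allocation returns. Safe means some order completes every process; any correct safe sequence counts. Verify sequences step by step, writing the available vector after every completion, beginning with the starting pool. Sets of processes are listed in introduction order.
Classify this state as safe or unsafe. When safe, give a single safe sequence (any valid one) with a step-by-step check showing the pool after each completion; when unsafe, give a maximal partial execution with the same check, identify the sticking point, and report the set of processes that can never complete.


The state is SAFE; one workable sequence: P1, P2, P6, P5, P7, P8.
Key observation: the first exact fit in this order is P7 — it needs (3, 4, 5) with (3, 8, 5) free, meeting a requested resource to the last unit.
Verifying each step:
  pool = (0, 0, 0)
  P1: need (0, 0, 0) fits (0, 0, 0); releases (0, 1, 2), pool now (0, 1, 2)
  P2: need (0, 0, 0) fits (0, 1, 2); releases (0, 3, 0), pool now (0, 4, 2)
  P6: need (0, 3, 0) fits (0, 4, 2); releases (2, 2, 1), pool now (2, 6, 3)
  P5: need (0, 5, 0) fits (2, 6, 3); releases (1, 2, 2), pool now (3, 8, 5)
  P7: need (3, 4, 5) fits (3, 8, 5); releases (0, 1, 2), pool now (3, 9, 7)
  P8: need (3, 8, 5) fits (3, 9, 7); releases (1, 0, 1), pool now (4, 9, 8)


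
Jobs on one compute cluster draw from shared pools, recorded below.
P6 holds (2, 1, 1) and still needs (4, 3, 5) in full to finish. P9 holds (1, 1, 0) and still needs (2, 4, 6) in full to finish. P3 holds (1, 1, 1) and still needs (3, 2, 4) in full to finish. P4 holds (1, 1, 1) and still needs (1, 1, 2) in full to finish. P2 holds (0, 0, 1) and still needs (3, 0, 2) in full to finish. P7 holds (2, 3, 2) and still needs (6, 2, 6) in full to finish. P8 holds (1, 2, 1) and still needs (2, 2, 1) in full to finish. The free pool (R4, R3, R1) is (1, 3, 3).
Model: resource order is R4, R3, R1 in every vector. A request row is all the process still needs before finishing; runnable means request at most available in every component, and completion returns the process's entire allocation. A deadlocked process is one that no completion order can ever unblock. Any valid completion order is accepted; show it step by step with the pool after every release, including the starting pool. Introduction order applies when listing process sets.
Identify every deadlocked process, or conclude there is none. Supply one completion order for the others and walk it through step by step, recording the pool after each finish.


Nothing here is deadlocked.
Key observation: the pool covers P4 at once, and every later process fits after earlier releases.
A valid finishing order for the others: P4, P8, P3, P9, P6, P7, P2. Walking it through:
  pool = (1, 3, 3)
  P4: need (1, 1, 2) fits (1, 3, 3); releases (1, 1, 1), pool now (2, 4, 4)
  P8: need (2, 2, 1) fits (2, 4, 4); releases (1, 2, 1), pool now (3, 6, 5)
  P3: need (3, 2, 4) fits (3, 6, 5); releases (1, 1, 1), pool now (4, 7, 6)
  P9: need (2, 4, 6) fits (4, 7, 6); releases (1, 1, 0), pool now (5, 8, 6)
  P6: need (4, 3, 5) fits (5, 8, 6); releases (2, 1, 1), pool now (7, 9, 7)
  P7: need (6, 2, 6) fits (7, 9, 7); releases (2, 3, 2), pool now (9, 12, 9)
  P2: need (3, 0, 2) fits (9, 12, 9); releases (0, 0, 1), pool now (9, 12, 10)


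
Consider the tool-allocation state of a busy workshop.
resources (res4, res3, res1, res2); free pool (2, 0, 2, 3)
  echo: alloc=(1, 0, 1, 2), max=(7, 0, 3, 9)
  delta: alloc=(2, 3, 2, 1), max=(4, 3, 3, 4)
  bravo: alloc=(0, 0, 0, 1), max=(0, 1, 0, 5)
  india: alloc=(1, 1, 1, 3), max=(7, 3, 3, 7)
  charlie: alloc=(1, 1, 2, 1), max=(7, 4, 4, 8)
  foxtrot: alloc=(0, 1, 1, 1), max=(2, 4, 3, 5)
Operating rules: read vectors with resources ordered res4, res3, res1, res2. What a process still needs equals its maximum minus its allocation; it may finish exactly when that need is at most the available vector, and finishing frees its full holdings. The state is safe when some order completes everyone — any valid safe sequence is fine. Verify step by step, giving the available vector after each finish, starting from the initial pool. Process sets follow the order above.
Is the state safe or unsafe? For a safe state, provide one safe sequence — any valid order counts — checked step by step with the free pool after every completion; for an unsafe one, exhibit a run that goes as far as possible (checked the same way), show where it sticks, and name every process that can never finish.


The state is UNSAFE.
Key observation: even finishing delta, foxtrot, bravo leaves just (4, 4, 5, 6) free — too little res4 for any of the remaining processes.
The run delta, foxtrot, bravo cannot be extended any further. Verifying each step:
  pool = (2, 0, 2, 3)
  delta needs (2, 0, 1, 3) <= (2, 0, 2, 3) -> finishes; pool += (2, 3, 2, 1) = (4, 3, 4, 4)
  foxtrot needs (2, 3, 2, 4) <= (4, 3, 4, 4) -> finishes; pool += (0, 1, 1, 1) = (4, 4, 5, 5)
  bravo needs (0, 1, 0, 4) <= (4, 4, 5, 5) -> finishes; pool += (0, 0, 0, 1) = (4, 4, 5, 6)
  echo cannot run: need (6, 0, 2, 7) vs free (4, 4, 5, 6) (insufficient res4 and res2)
  india cannot run: need (6, 2, 2, 4) vs free (4, 4, 5, 6) (insufficient res4)
  charlie cannot run: need (6, 3, 2, 7) vs free (4, 4, 5, 6) (insufficient res4 and res2)
Processes that can never finish: echo, india and charlie.


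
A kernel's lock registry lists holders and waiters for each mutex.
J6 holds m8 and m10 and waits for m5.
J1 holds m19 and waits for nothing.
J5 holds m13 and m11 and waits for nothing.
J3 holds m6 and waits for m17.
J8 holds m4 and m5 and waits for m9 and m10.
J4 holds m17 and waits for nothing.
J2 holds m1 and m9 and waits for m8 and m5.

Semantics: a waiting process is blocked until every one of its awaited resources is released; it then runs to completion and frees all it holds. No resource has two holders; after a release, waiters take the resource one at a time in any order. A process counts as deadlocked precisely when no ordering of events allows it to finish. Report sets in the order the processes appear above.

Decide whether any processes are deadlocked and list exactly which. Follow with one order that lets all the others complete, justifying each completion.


The deadlocked set is J6, J8 and J2.
Key observation: the wait chain closes on itself along J6 -> J8 -> J6; J2 is caught in further circular waits.
A valid finishing order for the others: J1, J5, J4, J3.
Walking it through:
  run J1 (it waits on nothing); releases m19
  run J5 (it waits on nothing); releases m13 and m11
  run J4 (it waits on nothing); releases m17
  run J3 (all its waits — m17 — are resolved); releases m6


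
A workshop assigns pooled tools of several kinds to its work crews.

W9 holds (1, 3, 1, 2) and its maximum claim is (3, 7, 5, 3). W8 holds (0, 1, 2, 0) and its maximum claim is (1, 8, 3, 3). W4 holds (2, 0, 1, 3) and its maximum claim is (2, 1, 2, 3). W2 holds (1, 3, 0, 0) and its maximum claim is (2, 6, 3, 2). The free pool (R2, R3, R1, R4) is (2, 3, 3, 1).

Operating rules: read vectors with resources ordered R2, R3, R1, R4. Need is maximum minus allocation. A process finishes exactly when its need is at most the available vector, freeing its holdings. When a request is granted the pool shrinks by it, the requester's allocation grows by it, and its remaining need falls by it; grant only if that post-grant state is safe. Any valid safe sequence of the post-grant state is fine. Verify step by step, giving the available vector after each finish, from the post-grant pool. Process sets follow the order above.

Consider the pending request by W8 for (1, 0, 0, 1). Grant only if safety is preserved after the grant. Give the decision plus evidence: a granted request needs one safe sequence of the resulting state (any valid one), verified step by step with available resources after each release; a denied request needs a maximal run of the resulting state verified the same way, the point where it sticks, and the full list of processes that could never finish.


GRANT. The post-grant state is safe; one safe sequence: W4, W2, W9, W8.
Key observation: post-grant, (1, 3, 3, 0) remains, and an order beginning with W4 completes everyone.
Step-by-step check of the post-grant state:
  pool = (1, 3, 3, 0)
  run W4 (needs (0, 1, 1, 0), free (1, 3, 3, 0)); after release of (2, 0, 1, 3) the pool is (3, 3, 4, 3)
  run W2 (needs (1, 3, 3, 2), free (3, 3, 4, 3)); after release of (1, 3, 0, 0) the pool is (4, 6, 4, 3)
  run W9 (needs (2, 4, 4, 1), free (4, 6, 4, 3)); after release of (1, 3, 1, 2) the pool is (5, 9, 5, 5)
  run W8 (needs (0, 7, 1, 2), free (5, 9, 5, 5)); after release of (1, 1, 2, 1) the pool is (6, 10, 7, 6)


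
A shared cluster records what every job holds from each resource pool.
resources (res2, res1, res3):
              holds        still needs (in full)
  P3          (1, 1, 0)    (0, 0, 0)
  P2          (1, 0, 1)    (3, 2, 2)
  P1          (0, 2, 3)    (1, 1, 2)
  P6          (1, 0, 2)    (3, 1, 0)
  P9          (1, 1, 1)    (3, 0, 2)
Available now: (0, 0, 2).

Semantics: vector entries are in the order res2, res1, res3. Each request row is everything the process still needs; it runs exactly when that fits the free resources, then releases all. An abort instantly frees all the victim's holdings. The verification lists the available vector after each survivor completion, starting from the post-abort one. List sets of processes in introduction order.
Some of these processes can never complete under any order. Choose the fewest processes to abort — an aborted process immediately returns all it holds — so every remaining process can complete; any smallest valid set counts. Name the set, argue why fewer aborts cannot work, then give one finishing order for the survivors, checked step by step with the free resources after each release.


The answer: abort P2 and P6.
Key observation: no ordering could ever have run P9 before the abort of P2 and P6; with (2, 0, 3) back in the pool it fits at step 3.
No one abort is enough; case by case: P3 alone leaves P2 blocked (short on res2); P2 alone leaves P6 blocked (short on res2); P1 alone leaves P2 blocked (short on res2); P6 alone leaves P2 blocked (short on res2); P9 alone leaves P2 blocked (short on res2).
Survivors finish in the order: P3, P1, P9. Step-by-step check (pool after the aborts first):
  pool = (2, 0, 5)
  run P3 (needs (0, 0, 0), free (2, 0, 5)); after release of (1, 1, 0) the pool is (3, 1, 5)
  run P1 (needs (1, 1, 2), free (3, 1, 5)); after release of (0, 2, 3) the pool is (3, 3, 8)
  run P9 (needs (3, 0, 2), free (3, 3, 8)); after release of (1, 1, 1) the pool is (4, 4, 9)


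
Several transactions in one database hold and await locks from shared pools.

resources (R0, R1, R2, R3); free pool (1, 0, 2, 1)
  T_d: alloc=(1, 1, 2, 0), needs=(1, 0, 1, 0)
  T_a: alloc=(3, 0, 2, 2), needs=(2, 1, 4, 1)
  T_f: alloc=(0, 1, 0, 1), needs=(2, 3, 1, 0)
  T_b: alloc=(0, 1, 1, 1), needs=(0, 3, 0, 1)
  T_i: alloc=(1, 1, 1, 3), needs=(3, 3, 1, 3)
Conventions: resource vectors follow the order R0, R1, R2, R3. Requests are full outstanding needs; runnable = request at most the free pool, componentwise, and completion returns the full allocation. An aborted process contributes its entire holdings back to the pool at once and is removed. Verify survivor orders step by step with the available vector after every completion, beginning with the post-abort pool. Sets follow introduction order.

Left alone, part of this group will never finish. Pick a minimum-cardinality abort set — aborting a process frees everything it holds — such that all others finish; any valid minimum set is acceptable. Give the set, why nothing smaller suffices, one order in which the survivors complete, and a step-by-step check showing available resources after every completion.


The answer: abort T_f and T_i.
Key observation: the deadlocked T_b becomes finishable only because T_f and T_i released (1, 2, 1, 4); it completes at step 2 below.
No one abort is enough; case by case: T_d alone leaves T_f blocked (short on R1); T_a alone leaves T_f blocked (short on R1); T_f alone leaves T_b blocked (short on R1); T_b alone leaves T_f blocked (short on R1); T_i alone leaves T_f blocked (short on R1).
The survivors complete as T_d, T_b, T_a. Verifying each step (starting from the post-abort pool):
  pool = (2, 2, 3, 5)
  T_d needs (1, 0, 1, 0) <= (2, 2, 3, 5) -> finishes; pool += (1, 1, 2, 0) = (3, 3, 5, 5)
  T_b needs (0, 3, 0, 1) <= (3, 3, 5, 5) -> finishes; pool += (0, 1, 1, 1) = (3, 4, 6, 6)
  T_a needs (2, 1, 4, 1) <= (3, 4, 6, 6) -> finishes; pool += (3, 0, 2, 2) = (6, 4, 8, 8)


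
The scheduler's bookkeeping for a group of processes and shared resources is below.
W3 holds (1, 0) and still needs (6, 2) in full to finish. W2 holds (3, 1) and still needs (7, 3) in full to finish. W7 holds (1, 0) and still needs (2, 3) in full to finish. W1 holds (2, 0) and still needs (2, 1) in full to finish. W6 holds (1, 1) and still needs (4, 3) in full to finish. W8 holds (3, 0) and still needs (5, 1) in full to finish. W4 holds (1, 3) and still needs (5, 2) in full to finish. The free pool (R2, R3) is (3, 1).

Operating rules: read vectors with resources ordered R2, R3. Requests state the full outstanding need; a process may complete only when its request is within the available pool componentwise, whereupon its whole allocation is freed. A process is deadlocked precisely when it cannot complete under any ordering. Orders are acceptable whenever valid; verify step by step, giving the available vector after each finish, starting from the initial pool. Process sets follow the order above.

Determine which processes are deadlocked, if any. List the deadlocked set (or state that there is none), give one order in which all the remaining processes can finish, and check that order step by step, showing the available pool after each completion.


Deadlocked set: W3, W2, W7, W6 and W4.
Key observation: R3 is the bottleneck — with W1, W8 done the pool holds (8, 1), short of every remaining need.
One completion order for the rest: W1, W8. Verifying each step:
  pool = (3, 1)
  run W1 (needs (2, 1), free (3, 1)); after release of (2, 0) the pool is (5, 1)
  run W8 (needs (5, 1), free (5, 1)); after release of (3, 0) the pool is (8, 1)
The stuck group stays short no matter what:
  blocked: W3 wants (6, 2), pool (8, 1) — not enough R3
  blocked: W2 wants (7, 3), pool (8, 1) — not enough R3
  blocked: W7 wants (2, 3), pool (8, 1) — not enough R3
  blocked: W6 wants (4, 3), pool (8, 1) — not enough R3
  blocked: W4 wants (5, 2), pool (8, 1) — not enough R3
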